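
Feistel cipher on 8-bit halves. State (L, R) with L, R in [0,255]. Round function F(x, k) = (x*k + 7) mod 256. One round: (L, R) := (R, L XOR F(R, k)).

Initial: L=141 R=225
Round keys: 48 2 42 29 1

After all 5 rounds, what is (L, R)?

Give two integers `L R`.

Answer: 206 36

Derivation:
Round 1 (k=48): L=225 R=186
Round 2 (k=2): L=186 R=154
Round 3 (k=42): L=154 R=241
Round 4 (k=29): L=241 R=206
Round 5 (k=1): L=206 R=36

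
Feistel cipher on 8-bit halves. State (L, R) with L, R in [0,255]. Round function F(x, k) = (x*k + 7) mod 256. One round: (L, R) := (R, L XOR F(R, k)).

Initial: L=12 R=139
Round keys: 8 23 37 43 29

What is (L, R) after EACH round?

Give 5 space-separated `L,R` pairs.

Answer: 139,83 83,247 247,233 233,221 221,249

Derivation:
Round 1 (k=8): L=139 R=83
Round 2 (k=23): L=83 R=247
Round 3 (k=37): L=247 R=233
Round 4 (k=43): L=233 R=221
Round 5 (k=29): L=221 R=249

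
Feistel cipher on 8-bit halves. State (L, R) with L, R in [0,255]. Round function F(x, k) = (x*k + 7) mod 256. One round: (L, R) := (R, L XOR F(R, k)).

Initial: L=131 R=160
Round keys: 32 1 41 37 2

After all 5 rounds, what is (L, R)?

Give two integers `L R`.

Answer: 198 253

Derivation:
Round 1 (k=32): L=160 R=132
Round 2 (k=1): L=132 R=43
Round 3 (k=41): L=43 R=110
Round 4 (k=37): L=110 R=198
Round 5 (k=2): L=198 R=253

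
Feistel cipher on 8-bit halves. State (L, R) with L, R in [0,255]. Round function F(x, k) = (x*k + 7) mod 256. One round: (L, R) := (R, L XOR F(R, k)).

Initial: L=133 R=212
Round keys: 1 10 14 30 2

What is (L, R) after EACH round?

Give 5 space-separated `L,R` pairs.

Answer: 212,94 94,103 103,247 247,158 158,180

Derivation:
Round 1 (k=1): L=212 R=94
Round 2 (k=10): L=94 R=103
Round 3 (k=14): L=103 R=247
Round 4 (k=30): L=247 R=158
Round 5 (k=2): L=158 R=180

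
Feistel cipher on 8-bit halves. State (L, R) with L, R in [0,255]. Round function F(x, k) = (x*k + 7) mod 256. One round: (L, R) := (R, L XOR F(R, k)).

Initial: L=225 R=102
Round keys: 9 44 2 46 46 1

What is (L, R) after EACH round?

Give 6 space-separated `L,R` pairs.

Round 1 (k=9): L=102 R=124
Round 2 (k=44): L=124 R=49
Round 3 (k=2): L=49 R=21
Round 4 (k=46): L=21 R=252
Round 5 (k=46): L=252 R=90
Round 6 (k=1): L=90 R=157

Answer: 102,124 124,49 49,21 21,252 252,90 90,157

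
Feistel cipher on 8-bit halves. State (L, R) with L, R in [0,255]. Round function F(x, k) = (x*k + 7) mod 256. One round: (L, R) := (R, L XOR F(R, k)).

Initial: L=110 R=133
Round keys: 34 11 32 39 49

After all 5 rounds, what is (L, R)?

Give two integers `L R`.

Round 1 (k=34): L=133 R=223
Round 2 (k=11): L=223 R=25
Round 3 (k=32): L=25 R=248
Round 4 (k=39): L=248 R=214
Round 5 (k=49): L=214 R=5

Answer: 214 5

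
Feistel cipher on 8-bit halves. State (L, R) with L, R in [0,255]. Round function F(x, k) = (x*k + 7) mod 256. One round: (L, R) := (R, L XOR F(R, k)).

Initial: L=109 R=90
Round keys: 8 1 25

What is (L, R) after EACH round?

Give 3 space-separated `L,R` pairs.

Answer: 90,186 186,155 155,144

Derivation:
Round 1 (k=8): L=90 R=186
Round 2 (k=1): L=186 R=155
Round 3 (k=25): L=155 R=144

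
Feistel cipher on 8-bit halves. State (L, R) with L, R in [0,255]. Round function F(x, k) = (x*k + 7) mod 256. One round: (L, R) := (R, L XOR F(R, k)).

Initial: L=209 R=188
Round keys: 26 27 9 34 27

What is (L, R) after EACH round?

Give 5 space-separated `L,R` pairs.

Answer: 188,206 206,125 125,162 162,246 246,91

Derivation:
Round 1 (k=26): L=188 R=206
Round 2 (k=27): L=206 R=125
Round 3 (k=9): L=125 R=162
Round 4 (k=34): L=162 R=246
Round 5 (k=27): L=246 R=91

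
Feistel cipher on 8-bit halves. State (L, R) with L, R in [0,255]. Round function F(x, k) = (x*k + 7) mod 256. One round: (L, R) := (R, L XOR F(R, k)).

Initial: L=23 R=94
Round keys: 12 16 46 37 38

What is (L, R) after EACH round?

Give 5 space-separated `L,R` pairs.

Round 1 (k=12): L=94 R=120
Round 2 (k=16): L=120 R=217
Round 3 (k=46): L=217 R=125
Round 4 (k=37): L=125 R=193
Round 5 (k=38): L=193 R=208

Answer: 94,120 120,217 217,125 125,193 193,208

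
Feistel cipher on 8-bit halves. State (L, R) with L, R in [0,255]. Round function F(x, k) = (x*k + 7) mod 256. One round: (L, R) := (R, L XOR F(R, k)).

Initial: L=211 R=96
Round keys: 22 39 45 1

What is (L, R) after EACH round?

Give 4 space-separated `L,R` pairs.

Round 1 (k=22): L=96 R=148
Round 2 (k=39): L=148 R=243
Round 3 (k=45): L=243 R=42
Round 4 (k=1): L=42 R=194

Answer: 96,148 148,243 243,42 42,194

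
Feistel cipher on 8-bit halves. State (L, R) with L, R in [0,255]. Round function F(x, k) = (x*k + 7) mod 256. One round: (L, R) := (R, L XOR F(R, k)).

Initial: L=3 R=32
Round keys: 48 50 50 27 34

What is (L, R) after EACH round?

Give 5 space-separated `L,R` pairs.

Answer: 32,4 4,239 239,177 177,93 93,208

Derivation:
Round 1 (k=48): L=32 R=4
Round 2 (k=50): L=4 R=239
Round 3 (k=50): L=239 R=177
Round 4 (k=27): L=177 R=93
Round 5 (k=34): L=93 R=208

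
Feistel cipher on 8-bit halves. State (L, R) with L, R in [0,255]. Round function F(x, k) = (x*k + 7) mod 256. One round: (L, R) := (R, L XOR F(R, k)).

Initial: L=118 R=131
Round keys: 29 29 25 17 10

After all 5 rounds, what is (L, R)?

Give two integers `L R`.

Answer: 94 168

Derivation:
Round 1 (k=29): L=131 R=168
Round 2 (k=29): L=168 R=140
Round 3 (k=25): L=140 R=27
Round 4 (k=17): L=27 R=94
Round 5 (k=10): L=94 R=168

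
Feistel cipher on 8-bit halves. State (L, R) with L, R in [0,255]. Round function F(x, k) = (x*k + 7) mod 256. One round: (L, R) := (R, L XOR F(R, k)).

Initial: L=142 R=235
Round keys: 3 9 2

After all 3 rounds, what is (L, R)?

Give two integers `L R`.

Round 1 (k=3): L=235 R=70
Round 2 (k=9): L=70 R=150
Round 3 (k=2): L=150 R=117

Answer: 150 117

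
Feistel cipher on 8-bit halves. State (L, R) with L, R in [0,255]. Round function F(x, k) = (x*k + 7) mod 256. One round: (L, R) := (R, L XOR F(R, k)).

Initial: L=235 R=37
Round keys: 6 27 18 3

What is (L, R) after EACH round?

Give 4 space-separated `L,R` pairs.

Round 1 (k=6): L=37 R=14
Round 2 (k=27): L=14 R=164
Round 3 (k=18): L=164 R=129
Round 4 (k=3): L=129 R=46

Answer: 37,14 14,164 164,129 129,46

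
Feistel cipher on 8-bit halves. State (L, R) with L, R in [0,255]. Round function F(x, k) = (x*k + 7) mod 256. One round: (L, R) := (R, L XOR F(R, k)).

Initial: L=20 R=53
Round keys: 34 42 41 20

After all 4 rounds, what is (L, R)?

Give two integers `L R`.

Round 1 (k=34): L=53 R=5
Round 2 (k=42): L=5 R=236
Round 3 (k=41): L=236 R=214
Round 4 (k=20): L=214 R=83

Answer: 214 83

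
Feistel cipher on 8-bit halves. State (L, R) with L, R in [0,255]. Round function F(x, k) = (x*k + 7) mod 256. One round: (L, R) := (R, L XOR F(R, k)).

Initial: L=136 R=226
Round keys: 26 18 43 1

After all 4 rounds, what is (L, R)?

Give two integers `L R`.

Answer: 175 73

Derivation:
Round 1 (k=26): L=226 R=115
Round 2 (k=18): L=115 R=255
Round 3 (k=43): L=255 R=175
Round 4 (k=1): L=175 R=73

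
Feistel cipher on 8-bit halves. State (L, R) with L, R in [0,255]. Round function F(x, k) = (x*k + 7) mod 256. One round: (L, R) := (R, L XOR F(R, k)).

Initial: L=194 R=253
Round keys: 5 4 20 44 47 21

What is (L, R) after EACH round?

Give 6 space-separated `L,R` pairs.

Answer: 253,58 58,18 18,85 85,177 177,211 211,231

Derivation:
Round 1 (k=5): L=253 R=58
Round 2 (k=4): L=58 R=18
Round 3 (k=20): L=18 R=85
Round 4 (k=44): L=85 R=177
Round 5 (k=47): L=177 R=211
Round 6 (k=21): L=211 R=231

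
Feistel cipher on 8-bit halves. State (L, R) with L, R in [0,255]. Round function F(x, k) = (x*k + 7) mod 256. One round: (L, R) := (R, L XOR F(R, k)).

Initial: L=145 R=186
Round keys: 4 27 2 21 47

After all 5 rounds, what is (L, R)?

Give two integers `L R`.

Round 1 (k=4): L=186 R=126
Round 2 (k=27): L=126 R=235
Round 3 (k=2): L=235 R=163
Round 4 (k=21): L=163 R=141
Round 5 (k=47): L=141 R=73

Answer: 141 73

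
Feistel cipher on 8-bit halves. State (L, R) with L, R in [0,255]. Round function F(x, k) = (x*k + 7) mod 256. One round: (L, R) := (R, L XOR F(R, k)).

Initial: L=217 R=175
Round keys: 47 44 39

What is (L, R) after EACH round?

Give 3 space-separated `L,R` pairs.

Answer: 175,241 241,220 220,122

Derivation:
Round 1 (k=47): L=175 R=241
Round 2 (k=44): L=241 R=220
Round 3 (k=39): L=220 R=122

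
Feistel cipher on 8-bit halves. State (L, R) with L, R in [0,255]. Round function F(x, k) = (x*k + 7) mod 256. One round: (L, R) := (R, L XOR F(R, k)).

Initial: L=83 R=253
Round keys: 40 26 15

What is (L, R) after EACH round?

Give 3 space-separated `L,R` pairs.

Round 1 (k=40): L=253 R=220
Round 2 (k=26): L=220 R=162
Round 3 (k=15): L=162 R=89

Answer: 253,220 220,162 162,89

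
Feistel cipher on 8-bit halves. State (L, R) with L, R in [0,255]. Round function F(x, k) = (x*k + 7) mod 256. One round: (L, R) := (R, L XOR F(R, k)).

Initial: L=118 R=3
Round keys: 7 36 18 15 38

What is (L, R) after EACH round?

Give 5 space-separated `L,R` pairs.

Answer: 3,106 106,236 236,245 245,142 142,238

Derivation:
Round 1 (k=7): L=3 R=106
Round 2 (k=36): L=106 R=236
Round 3 (k=18): L=236 R=245
Round 4 (k=15): L=245 R=142
Round 5 (k=38): L=142 R=238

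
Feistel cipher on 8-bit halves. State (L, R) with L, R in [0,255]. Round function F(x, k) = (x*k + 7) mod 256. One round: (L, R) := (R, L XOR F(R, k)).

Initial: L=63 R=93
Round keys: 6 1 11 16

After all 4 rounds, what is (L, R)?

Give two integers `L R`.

Round 1 (k=6): L=93 R=10
Round 2 (k=1): L=10 R=76
Round 3 (k=11): L=76 R=65
Round 4 (k=16): L=65 R=91

Answer: 65 91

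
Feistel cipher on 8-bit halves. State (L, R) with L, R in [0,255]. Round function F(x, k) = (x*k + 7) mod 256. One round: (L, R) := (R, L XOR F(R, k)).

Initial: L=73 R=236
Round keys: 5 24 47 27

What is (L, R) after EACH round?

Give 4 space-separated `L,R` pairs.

Round 1 (k=5): L=236 R=234
Round 2 (k=24): L=234 R=27
Round 3 (k=47): L=27 R=22
Round 4 (k=27): L=22 R=66

Answer: 236,234 234,27 27,22 22,66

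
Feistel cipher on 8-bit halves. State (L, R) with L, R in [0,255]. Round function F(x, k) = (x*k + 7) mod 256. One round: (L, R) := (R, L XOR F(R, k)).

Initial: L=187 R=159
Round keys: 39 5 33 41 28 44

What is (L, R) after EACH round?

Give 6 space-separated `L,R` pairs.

Round 1 (k=39): L=159 R=251
Round 2 (k=5): L=251 R=113
Round 3 (k=33): L=113 R=99
Round 4 (k=41): L=99 R=147
Round 5 (k=28): L=147 R=120
Round 6 (k=44): L=120 R=52

Answer: 159,251 251,113 113,99 99,147 147,120 120,52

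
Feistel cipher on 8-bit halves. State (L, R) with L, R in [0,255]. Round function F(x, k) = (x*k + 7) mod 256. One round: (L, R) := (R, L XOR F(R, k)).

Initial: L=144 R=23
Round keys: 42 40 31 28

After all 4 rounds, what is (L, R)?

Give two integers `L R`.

Answer: 50 231

Derivation:
Round 1 (k=42): L=23 R=93
Round 2 (k=40): L=93 R=152
Round 3 (k=31): L=152 R=50
Round 4 (k=28): L=50 R=231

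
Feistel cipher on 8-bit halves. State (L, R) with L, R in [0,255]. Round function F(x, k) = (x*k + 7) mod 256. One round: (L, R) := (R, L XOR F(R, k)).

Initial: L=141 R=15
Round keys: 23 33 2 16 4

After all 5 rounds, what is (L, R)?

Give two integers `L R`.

Answer: 156 167

Derivation:
Round 1 (k=23): L=15 R=237
Round 2 (k=33): L=237 R=155
Round 3 (k=2): L=155 R=208
Round 4 (k=16): L=208 R=156
Round 5 (k=4): L=156 R=167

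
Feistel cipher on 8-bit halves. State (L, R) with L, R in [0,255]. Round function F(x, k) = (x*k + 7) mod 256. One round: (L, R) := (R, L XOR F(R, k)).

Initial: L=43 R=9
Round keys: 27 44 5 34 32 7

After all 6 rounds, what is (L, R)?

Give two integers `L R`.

Answer: 159 237

Derivation:
Round 1 (k=27): L=9 R=209
Round 2 (k=44): L=209 R=250
Round 3 (k=5): L=250 R=56
Round 4 (k=34): L=56 R=141
Round 5 (k=32): L=141 R=159
Round 6 (k=7): L=159 R=237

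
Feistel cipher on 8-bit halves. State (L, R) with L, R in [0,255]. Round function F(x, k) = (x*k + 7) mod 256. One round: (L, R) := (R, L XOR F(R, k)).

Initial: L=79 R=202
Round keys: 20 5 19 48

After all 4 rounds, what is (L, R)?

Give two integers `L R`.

Round 1 (k=20): L=202 R=128
Round 2 (k=5): L=128 R=77
Round 3 (k=19): L=77 R=62
Round 4 (k=48): L=62 R=234

Answer: 62 234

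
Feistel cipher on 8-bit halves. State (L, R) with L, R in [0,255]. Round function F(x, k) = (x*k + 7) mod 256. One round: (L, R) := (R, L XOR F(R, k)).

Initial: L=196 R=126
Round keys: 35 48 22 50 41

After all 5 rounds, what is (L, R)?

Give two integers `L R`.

Answer: 158 29

Derivation:
Round 1 (k=35): L=126 R=133
Round 2 (k=48): L=133 R=137
Round 3 (k=22): L=137 R=72
Round 4 (k=50): L=72 R=158
Round 5 (k=41): L=158 R=29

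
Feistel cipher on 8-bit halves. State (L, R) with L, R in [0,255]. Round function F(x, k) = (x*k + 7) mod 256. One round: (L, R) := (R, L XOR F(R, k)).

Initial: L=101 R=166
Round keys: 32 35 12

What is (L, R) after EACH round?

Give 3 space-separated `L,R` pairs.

Round 1 (k=32): L=166 R=162
Round 2 (k=35): L=162 R=139
Round 3 (k=12): L=139 R=41

Answer: 166,162 162,139 139,41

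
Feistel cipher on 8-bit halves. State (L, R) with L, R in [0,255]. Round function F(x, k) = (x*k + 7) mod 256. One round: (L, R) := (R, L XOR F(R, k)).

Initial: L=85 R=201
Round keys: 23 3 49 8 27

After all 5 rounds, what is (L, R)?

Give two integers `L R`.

Answer: 134 186

Derivation:
Round 1 (k=23): L=201 R=67
Round 2 (k=3): L=67 R=25
Round 3 (k=49): L=25 R=147
Round 4 (k=8): L=147 R=134
Round 5 (k=27): L=134 R=186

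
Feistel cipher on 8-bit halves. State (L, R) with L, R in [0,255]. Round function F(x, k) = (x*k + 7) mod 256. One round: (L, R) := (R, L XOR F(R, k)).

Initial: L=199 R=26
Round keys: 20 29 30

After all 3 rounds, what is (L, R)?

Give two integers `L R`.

Round 1 (k=20): L=26 R=200
Round 2 (k=29): L=200 R=181
Round 3 (k=30): L=181 R=245

Answer: 181 245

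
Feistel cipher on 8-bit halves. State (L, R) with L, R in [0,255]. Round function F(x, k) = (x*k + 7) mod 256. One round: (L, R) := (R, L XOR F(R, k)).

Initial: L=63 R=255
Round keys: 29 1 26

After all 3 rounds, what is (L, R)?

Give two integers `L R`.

Answer: 35 64

Derivation:
Round 1 (k=29): L=255 R=213
Round 2 (k=1): L=213 R=35
Round 3 (k=26): L=35 R=64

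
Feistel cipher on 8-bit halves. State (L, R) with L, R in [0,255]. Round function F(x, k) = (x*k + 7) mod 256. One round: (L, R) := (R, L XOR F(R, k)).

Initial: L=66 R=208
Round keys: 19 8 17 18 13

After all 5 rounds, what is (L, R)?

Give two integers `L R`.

Round 1 (k=19): L=208 R=53
Round 2 (k=8): L=53 R=127
Round 3 (k=17): L=127 R=67
Round 4 (k=18): L=67 R=194
Round 5 (k=13): L=194 R=162

Answer: 194 162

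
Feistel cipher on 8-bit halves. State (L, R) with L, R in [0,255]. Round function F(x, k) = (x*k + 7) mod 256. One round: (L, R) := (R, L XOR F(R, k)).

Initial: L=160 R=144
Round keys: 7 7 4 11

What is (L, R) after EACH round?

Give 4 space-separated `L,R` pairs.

Answer: 144,87 87,248 248,176 176,111

Derivation:
Round 1 (k=7): L=144 R=87
Round 2 (k=7): L=87 R=248
Round 3 (k=4): L=248 R=176
Round 4 (k=11): L=176 R=111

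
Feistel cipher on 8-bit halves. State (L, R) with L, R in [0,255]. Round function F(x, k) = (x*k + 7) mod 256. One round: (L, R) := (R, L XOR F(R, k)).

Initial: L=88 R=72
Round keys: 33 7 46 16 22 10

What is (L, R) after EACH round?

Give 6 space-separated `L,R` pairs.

Round 1 (k=33): L=72 R=23
Round 2 (k=7): L=23 R=224
Round 3 (k=46): L=224 R=80
Round 4 (k=16): L=80 R=231
Round 5 (k=22): L=231 R=177
Round 6 (k=10): L=177 R=22

Answer: 72,23 23,224 224,80 80,231 231,177 177,22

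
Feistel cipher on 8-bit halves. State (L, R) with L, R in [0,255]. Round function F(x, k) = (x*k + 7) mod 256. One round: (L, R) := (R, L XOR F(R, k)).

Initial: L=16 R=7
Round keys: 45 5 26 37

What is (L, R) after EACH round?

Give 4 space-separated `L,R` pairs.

Round 1 (k=45): L=7 R=82
Round 2 (k=5): L=82 R=166
Round 3 (k=26): L=166 R=177
Round 4 (k=37): L=177 R=58

Answer: 7,82 82,166 166,177 177,58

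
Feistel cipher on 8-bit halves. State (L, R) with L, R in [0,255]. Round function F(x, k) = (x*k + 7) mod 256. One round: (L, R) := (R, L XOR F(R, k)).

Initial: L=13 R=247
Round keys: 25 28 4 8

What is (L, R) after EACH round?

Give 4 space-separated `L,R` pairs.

Round 1 (k=25): L=247 R=43
Round 2 (k=28): L=43 R=76
Round 3 (k=4): L=76 R=28
Round 4 (k=8): L=28 R=171

Answer: 247,43 43,76 76,28 28,171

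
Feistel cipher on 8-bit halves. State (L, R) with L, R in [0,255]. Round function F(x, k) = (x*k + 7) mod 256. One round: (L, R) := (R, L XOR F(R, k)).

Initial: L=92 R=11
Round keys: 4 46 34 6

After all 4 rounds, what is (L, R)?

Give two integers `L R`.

Round 1 (k=4): L=11 R=111
Round 2 (k=46): L=111 R=242
Round 3 (k=34): L=242 R=68
Round 4 (k=6): L=68 R=109

Answer: 68 109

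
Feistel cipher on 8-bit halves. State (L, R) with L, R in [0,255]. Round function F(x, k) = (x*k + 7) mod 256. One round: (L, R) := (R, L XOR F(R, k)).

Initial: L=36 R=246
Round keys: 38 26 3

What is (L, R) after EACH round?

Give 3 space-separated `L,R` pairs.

Round 1 (k=38): L=246 R=175
Round 2 (k=26): L=175 R=59
Round 3 (k=3): L=59 R=23

Answer: 246,175 175,59 59,23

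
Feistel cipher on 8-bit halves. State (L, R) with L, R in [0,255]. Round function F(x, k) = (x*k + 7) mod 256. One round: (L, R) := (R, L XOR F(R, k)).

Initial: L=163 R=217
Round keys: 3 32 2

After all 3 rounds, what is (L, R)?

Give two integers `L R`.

Answer: 254 50

Derivation:
Round 1 (k=3): L=217 R=49
Round 2 (k=32): L=49 R=254
Round 3 (k=2): L=254 R=50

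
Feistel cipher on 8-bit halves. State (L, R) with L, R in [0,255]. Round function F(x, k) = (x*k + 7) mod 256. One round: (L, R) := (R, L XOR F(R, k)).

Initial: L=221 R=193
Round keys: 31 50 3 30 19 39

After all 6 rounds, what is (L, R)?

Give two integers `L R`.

Round 1 (k=31): L=193 R=187
Round 2 (k=50): L=187 R=76
Round 3 (k=3): L=76 R=80
Round 4 (k=30): L=80 R=43
Round 5 (k=19): L=43 R=104
Round 6 (k=39): L=104 R=244

Answer: 104 244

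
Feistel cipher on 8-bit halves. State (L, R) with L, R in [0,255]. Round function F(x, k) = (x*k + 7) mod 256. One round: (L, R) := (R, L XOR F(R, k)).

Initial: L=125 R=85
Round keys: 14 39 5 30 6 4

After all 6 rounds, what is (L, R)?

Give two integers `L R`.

Round 1 (k=14): L=85 R=208
Round 2 (k=39): L=208 R=226
Round 3 (k=5): L=226 R=161
Round 4 (k=30): L=161 R=7
Round 5 (k=6): L=7 R=144
Round 6 (k=4): L=144 R=64

Answer: 144 64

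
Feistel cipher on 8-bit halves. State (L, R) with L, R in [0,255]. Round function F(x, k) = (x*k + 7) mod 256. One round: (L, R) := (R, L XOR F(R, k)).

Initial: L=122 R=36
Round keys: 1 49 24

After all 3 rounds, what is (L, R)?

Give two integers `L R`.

Answer: 172 118

Derivation:
Round 1 (k=1): L=36 R=81
Round 2 (k=49): L=81 R=172
Round 3 (k=24): L=172 R=118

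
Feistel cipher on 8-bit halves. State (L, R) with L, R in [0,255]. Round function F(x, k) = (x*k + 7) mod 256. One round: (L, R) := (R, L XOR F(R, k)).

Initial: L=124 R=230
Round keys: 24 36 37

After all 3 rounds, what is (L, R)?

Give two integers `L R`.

Answer: 245 155

Derivation:
Round 1 (k=24): L=230 R=235
Round 2 (k=36): L=235 R=245
Round 3 (k=37): L=245 R=155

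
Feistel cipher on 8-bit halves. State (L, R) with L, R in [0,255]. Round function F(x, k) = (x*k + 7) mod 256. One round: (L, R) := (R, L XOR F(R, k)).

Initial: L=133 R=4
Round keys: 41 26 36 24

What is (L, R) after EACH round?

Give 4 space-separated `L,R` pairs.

Answer: 4,46 46,183 183,237 237,136

Derivation:
Round 1 (k=41): L=4 R=46
Round 2 (k=26): L=46 R=183
Round 3 (k=36): L=183 R=237
Round 4 (k=24): L=237 R=136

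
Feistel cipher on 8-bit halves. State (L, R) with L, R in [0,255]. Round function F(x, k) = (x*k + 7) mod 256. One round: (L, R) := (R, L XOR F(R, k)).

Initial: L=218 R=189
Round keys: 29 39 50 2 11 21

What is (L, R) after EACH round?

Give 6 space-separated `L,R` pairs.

Round 1 (k=29): L=189 R=170
Round 2 (k=39): L=170 R=80
Round 3 (k=50): L=80 R=13
Round 4 (k=2): L=13 R=113
Round 5 (k=11): L=113 R=239
Round 6 (k=21): L=239 R=211

Answer: 189,170 170,80 80,13 13,113 113,239 239,211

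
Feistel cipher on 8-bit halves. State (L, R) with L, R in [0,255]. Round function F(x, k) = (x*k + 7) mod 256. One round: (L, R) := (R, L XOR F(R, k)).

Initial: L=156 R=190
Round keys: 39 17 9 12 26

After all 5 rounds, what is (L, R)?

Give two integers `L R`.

Answer: 213 213

Derivation:
Round 1 (k=39): L=190 R=101
Round 2 (k=17): L=101 R=2
Round 3 (k=9): L=2 R=124
Round 4 (k=12): L=124 R=213
Round 5 (k=26): L=213 R=213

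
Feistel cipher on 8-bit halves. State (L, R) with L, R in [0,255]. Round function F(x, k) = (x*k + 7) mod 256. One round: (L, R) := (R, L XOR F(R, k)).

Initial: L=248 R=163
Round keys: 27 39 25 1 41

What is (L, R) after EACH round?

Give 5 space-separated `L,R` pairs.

Answer: 163,192 192,228 228,139 139,118 118,102

Derivation:
Round 1 (k=27): L=163 R=192
Round 2 (k=39): L=192 R=228
Round 3 (k=25): L=228 R=139
Round 4 (k=1): L=139 R=118
Round 5 (k=41): L=118 R=102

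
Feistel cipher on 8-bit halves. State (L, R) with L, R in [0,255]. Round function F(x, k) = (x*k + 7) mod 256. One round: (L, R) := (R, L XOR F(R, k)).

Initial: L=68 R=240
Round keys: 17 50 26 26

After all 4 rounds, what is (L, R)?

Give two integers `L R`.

Answer: 234 198

Derivation:
Round 1 (k=17): L=240 R=179
Round 2 (k=50): L=179 R=13
Round 3 (k=26): L=13 R=234
Round 4 (k=26): L=234 R=198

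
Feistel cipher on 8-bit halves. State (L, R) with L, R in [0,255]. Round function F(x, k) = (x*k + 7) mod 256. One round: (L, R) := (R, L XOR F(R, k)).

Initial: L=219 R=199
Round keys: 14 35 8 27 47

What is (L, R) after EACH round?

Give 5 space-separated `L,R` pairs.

Answer: 199,50 50,26 26,229 229,52 52,118

Derivation:
Round 1 (k=14): L=199 R=50
Round 2 (k=35): L=50 R=26
Round 3 (k=8): L=26 R=229
Round 4 (k=27): L=229 R=52
Round 5 (k=47): L=52 R=118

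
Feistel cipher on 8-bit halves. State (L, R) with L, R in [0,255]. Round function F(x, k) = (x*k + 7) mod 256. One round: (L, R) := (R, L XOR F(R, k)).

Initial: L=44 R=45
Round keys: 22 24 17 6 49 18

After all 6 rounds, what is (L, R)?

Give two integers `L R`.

Round 1 (k=22): L=45 R=201
Round 2 (k=24): L=201 R=242
Round 3 (k=17): L=242 R=208
Round 4 (k=6): L=208 R=21
Round 5 (k=49): L=21 R=220
Round 6 (k=18): L=220 R=106

Answer: 220 106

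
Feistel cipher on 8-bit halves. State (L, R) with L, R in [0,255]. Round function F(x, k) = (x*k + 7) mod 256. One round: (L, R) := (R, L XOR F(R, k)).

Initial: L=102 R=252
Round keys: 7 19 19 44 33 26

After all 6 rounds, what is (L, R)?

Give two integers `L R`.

Answer: 140 58

Derivation:
Round 1 (k=7): L=252 R=141
Round 2 (k=19): L=141 R=130
Round 3 (k=19): L=130 R=32
Round 4 (k=44): L=32 R=5
Round 5 (k=33): L=5 R=140
Round 6 (k=26): L=140 R=58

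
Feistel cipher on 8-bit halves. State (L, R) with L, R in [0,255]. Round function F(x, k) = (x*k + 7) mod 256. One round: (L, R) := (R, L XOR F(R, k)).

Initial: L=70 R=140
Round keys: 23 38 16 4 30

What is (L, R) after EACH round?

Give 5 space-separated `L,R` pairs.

Answer: 140,221 221,89 89,74 74,118 118,145

Derivation:
Round 1 (k=23): L=140 R=221
Round 2 (k=38): L=221 R=89
Round 3 (k=16): L=89 R=74
Round 4 (k=4): L=74 R=118
Round 5 (k=30): L=118 R=145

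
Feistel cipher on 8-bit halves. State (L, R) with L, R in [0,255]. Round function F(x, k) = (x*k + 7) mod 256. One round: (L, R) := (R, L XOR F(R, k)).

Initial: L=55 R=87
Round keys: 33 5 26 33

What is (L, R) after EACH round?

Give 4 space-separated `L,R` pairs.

Answer: 87,9 9,99 99,28 28,192

Derivation:
Round 1 (k=33): L=87 R=9
Round 2 (k=5): L=9 R=99
Round 3 (k=26): L=99 R=28
Round 4 (k=33): L=28 R=192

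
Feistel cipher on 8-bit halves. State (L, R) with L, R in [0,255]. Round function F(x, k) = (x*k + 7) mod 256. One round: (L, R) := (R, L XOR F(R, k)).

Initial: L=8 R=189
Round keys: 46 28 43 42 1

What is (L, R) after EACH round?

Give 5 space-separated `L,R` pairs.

Round 1 (k=46): L=189 R=245
Round 2 (k=28): L=245 R=110
Round 3 (k=43): L=110 R=116
Round 4 (k=42): L=116 R=97
Round 5 (k=1): L=97 R=28

Answer: 189,245 245,110 110,116 116,97 97,28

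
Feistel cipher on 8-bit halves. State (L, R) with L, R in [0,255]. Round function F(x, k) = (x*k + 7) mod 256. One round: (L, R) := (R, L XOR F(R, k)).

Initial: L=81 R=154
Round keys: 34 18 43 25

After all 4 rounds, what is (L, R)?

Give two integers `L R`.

Answer: 120 222

Derivation:
Round 1 (k=34): L=154 R=42
Round 2 (k=18): L=42 R=97
Round 3 (k=43): L=97 R=120
Round 4 (k=25): L=120 R=222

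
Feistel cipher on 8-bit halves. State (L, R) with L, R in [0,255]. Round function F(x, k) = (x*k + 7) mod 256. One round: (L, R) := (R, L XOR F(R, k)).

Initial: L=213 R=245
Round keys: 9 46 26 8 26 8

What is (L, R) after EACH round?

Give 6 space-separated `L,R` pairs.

Answer: 245,113 113,160 160,54 54,23 23,107 107,72

Derivation:
Round 1 (k=9): L=245 R=113
Round 2 (k=46): L=113 R=160
Round 3 (k=26): L=160 R=54
Round 4 (k=8): L=54 R=23
Round 5 (k=26): L=23 R=107
Round 6 (k=8): L=107 R=72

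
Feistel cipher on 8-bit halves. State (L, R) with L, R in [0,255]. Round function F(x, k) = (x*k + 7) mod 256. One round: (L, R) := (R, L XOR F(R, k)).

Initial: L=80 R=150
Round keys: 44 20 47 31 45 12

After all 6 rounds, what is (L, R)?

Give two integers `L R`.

Answer: 87 228

Derivation:
Round 1 (k=44): L=150 R=159
Round 2 (k=20): L=159 R=229
Round 3 (k=47): L=229 R=141
Round 4 (k=31): L=141 R=255
Round 5 (k=45): L=255 R=87
Round 6 (k=12): L=87 R=228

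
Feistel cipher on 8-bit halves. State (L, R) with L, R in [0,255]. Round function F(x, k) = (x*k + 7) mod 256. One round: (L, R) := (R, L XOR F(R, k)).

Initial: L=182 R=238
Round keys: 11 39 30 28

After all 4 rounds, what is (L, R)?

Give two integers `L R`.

Answer: 204 17

Derivation:
Round 1 (k=11): L=238 R=247
Round 2 (k=39): L=247 R=70
Round 3 (k=30): L=70 R=204
Round 4 (k=28): L=204 R=17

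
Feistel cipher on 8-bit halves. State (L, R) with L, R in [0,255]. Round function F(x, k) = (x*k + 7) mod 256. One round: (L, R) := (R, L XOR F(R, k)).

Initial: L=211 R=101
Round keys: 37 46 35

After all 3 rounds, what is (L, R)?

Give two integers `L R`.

Answer: 212 112

Derivation:
Round 1 (k=37): L=101 R=115
Round 2 (k=46): L=115 R=212
Round 3 (k=35): L=212 R=112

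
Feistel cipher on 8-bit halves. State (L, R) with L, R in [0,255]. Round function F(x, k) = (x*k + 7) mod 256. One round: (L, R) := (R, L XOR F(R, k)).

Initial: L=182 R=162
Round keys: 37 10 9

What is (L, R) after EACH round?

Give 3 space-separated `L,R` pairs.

Answer: 162,199 199,111 111,41

Derivation:
Round 1 (k=37): L=162 R=199
Round 2 (k=10): L=199 R=111
Round 3 (k=9): L=111 R=41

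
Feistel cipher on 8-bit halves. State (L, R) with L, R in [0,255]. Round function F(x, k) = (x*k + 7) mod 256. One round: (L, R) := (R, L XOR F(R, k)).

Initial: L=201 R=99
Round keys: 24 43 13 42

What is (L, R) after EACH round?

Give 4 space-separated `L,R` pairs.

Round 1 (k=24): L=99 R=134
Round 2 (k=43): L=134 R=234
Round 3 (k=13): L=234 R=111
Round 4 (k=42): L=111 R=215

Answer: 99,134 134,234 234,111 111,215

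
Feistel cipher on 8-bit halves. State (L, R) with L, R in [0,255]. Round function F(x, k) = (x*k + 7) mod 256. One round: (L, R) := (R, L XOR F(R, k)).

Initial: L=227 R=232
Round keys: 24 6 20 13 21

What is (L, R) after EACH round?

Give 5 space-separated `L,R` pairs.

Round 1 (k=24): L=232 R=36
Round 2 (k=6): L=36 R=55
Round 3 (k=20): L=55 R=119
Round 4 (k=13): L=119 R=37
Round 5 (k=21): L=37 R=103

Answer: 232,36 36,55 55,119 119,37 37,103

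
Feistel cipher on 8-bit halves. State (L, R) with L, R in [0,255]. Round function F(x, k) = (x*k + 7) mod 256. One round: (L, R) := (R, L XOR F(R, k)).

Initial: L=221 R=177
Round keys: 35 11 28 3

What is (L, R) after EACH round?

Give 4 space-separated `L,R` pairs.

Round 1 (k=35): L=177 R=231
Round 2 (k=11): L=231 R=69
Round 3 (k=28): L=69 R=116
Round 4 (k=3): L=116 R=38

Answer: 177,231 231,69 69,116 116,38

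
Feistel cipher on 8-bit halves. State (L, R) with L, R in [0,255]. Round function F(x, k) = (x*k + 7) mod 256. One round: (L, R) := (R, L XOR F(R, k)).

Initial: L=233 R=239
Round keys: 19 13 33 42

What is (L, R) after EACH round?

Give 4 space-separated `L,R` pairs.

Round 1 (k=19): L=239 R=45
Round 2 (k=13): L=45 R=191
Round 3 (k=33): L=191 R=139
Round 4 (k=42): L=139 R=106

Answer: 239,45 45,191 191,139 139,106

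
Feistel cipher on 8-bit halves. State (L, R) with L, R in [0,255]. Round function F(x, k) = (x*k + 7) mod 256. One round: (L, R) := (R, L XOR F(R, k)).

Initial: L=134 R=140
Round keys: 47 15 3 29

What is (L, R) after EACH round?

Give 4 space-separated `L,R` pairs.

Answer: 140,61 61,22 22,116 116,61

Derivation:
Round 1 (k=47): L=140 R=61
Round 2 (k=15): L=61 R=22
Round 3 (k=3): L=22 R=116
Round 4 (k=29): L=116 R=61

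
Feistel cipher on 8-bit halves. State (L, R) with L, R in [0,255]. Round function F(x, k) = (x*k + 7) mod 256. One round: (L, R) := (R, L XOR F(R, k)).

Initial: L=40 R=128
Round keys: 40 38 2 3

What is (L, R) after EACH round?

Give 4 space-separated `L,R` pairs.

Answer: 128,47 47,129 129,38 38,248

Derivation:
Round 1 (k=40): L=128 R=47
Round 2 (k=38): L=47 R=129
Round 3 (k=2): L=129 R=38
Round 4 (k=3): L=38 R=248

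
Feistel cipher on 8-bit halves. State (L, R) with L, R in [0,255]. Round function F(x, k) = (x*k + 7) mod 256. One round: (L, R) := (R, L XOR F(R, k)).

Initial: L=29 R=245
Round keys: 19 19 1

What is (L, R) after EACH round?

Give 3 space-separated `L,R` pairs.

Round 1 (k=19): L=245 R=43
Round 2 (k=19): L=43 R=205
Round 3 (k=1): L=205 R=255

Answer: 245,43 43,205 205,255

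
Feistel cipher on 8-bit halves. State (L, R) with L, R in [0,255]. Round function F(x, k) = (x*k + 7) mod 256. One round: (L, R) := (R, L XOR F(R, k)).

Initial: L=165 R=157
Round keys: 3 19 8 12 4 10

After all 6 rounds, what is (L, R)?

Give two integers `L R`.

Round 1 (k=3): L=157 R=123
Round 2 (k=19): L=123 R=181
Round 3 (k=8): L=181 R=212
Round 4 (k=12): L=212 R=66
Round 5 (k=4): L=66 R=219
Round 6 (k=10): L=219 R=215

Answer: 219 215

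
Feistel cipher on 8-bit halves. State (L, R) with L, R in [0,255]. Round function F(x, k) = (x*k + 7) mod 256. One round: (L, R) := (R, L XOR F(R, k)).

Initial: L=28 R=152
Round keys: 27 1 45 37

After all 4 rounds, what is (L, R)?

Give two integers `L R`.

Answer: 242 131

Derivation:
Round 1 (k=27): L=152 R=19
Round 2 (k=1): L=19 R=130
Round 3 (k=45): L=130 R=242
Round 4 (k=37): L=242 R=131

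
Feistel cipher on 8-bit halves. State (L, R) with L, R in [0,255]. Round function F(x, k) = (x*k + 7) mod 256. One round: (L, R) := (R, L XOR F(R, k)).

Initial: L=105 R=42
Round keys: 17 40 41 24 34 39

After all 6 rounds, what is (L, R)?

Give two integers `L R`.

Round 1 (k=17): L=42 R=184
Round 2 (k=40): L=184 R=237
Round 3 (k=41): L=237 R=68
Round 4 (k=24): L=68 R=138
Round 5 (k=34): L=138 R=31
Round 6 (k=39): L=31 R=74

Answer: 31 74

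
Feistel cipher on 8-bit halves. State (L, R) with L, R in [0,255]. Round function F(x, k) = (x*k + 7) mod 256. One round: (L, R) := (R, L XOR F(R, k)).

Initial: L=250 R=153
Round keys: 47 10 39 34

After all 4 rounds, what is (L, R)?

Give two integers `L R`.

Round 1 (k=47): L=153 R=228
Round 2 (k=10): L=228 R=118
Round 3 (k=39): L=118 R=229
Round 4 (k=34): L=229 R=7

Answer: 229 7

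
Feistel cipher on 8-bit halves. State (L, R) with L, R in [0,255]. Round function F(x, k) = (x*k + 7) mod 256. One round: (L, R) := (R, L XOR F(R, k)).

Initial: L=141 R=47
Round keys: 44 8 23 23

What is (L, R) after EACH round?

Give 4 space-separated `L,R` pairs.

Answer: 47,150 150,152 152,57 57,190

Derivation:
Round 1 (k=44): L=47 R=150
Round 2 (k=8): L=150 R=152
Round 3 (k=23): L=152 R=57
Round 4 (k=23): L=57 R=190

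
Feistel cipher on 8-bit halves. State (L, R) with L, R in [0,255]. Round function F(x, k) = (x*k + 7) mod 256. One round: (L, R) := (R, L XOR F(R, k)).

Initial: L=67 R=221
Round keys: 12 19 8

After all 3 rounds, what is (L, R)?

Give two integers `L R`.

Answer: 186 247

Derivation:
Round 1 (k=12): L=221 R=32
Round 2 (k=19): L=32 R=186
Round 3 (k=8): L=186 R=247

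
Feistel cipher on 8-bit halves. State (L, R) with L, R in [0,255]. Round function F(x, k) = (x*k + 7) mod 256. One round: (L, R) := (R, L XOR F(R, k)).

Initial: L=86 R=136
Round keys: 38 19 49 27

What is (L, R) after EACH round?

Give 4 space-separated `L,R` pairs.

Round 1 (k=38): L=136 R=97
Round 2 (k=19): L=97 R=178
Round 3 (k=49): L=178 R=120
Round 4 (k=27): L=120 R=29

Answer: 136,97 97,178 178,120 120,29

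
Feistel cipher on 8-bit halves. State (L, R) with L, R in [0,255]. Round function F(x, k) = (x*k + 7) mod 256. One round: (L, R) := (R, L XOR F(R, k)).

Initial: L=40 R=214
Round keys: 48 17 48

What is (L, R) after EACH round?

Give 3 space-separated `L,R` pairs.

Answer: 214,15 15,208 208,8

Derivation:
Round 1 (k=48): L=214 R=15
Round 2 (k=17): L=15 R=208
Round 3 (k=48): L=208 R=8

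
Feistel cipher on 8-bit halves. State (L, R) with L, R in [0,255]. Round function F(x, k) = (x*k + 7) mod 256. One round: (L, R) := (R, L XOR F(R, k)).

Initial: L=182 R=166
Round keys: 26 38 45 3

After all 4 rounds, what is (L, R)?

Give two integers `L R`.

Answer: 219 155

Derivation:
Round 1 (k=26): L=166 R=85
Round 2 (k=38): L=85 R=3
Round 3 (k=45): L=3 R=219
Round 4 (k=3): L=219 R=155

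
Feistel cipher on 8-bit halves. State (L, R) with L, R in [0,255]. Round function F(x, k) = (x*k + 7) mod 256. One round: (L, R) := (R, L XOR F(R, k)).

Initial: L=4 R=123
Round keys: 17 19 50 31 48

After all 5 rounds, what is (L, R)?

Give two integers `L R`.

Round 1 (k=17): L=123 R=54
Round 2 (k=19): L=54 R=114
Round 3 (k=50): L=114 R=125
Round 4 (k=31): L=125 R=88
Round 5 (k=48): L=88 R=250

Answer: 88 250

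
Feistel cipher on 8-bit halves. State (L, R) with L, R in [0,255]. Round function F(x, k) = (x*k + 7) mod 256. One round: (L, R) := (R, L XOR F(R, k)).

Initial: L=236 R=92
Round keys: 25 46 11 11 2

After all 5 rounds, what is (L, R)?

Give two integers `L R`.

Round 1 (k=25): L=92 R=239
Round 2 (k=46): L=239 R=165
Round 3 (k=11): L=165 R=241
Round 4 (k=11): L=241 R=199
Round 5 (k=2): L=199 R=100

Answer: 199 100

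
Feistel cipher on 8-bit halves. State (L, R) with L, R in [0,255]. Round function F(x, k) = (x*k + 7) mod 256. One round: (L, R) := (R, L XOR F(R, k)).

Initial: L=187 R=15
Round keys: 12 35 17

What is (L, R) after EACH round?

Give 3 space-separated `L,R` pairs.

Answer: 15,0 0,8 8,143

Derivation:
Round 1 (k=12): L=15 R=0
Round 2 (k=35): L=0 R=8
Round 3 (k=17): L=8 R=143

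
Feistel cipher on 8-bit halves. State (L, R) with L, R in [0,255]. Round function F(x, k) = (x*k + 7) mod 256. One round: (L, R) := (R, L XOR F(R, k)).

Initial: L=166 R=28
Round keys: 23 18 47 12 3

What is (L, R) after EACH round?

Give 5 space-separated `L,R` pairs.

Round 1 (k=23): L=28 R=45
Round 2 (k=18): L=45 R=45
Round 3 (k=47): L=45 R=103
Round 4 (k=12): L=103 R=246
Round 5 (k=3): L=246 R=142

Answer: 28,45 45,45 45,103 103,246 246,142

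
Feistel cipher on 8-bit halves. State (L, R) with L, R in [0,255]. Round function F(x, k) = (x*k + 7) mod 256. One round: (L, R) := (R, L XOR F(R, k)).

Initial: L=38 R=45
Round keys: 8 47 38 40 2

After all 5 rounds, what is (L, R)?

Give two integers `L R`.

Answer: 196 63

Derivation:
Round 1 (k=8): L=45 R=73
Round 2 (k=47): L=73 R=67
Round 3 (k=38): L=67 R=176
Round 4 (k=40): L=176 R=196
Round 5 (k=2): L=196 R=63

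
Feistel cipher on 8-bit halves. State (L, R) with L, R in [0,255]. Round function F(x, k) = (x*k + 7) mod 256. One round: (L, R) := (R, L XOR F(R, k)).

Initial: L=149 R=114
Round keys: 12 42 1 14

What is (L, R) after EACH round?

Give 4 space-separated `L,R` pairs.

Answer: 114,202 202,89 89,170 170,10

Derivation:
Round 1 (k=12): L=114 R=202
Round 2 (k=42): L=202 R=89
Round 3 (k=1): L=89 R=170
Round 4 (k=14): L=170 R=10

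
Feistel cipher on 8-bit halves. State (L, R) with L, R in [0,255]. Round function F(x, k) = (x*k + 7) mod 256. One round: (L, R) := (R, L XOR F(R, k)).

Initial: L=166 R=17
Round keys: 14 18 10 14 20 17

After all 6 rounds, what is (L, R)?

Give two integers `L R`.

Answer: 111 197

Derivation:
Round 1 (k=14): L=17 R=83
Round 2 (k=18): L=83 R=204
Round 3 (k=10): L=204 R=172
Round 4 (k=14): L=172 R=163
Round 5 (k=20): L=163 R=111
Round 6 (k=17): L=111 R=197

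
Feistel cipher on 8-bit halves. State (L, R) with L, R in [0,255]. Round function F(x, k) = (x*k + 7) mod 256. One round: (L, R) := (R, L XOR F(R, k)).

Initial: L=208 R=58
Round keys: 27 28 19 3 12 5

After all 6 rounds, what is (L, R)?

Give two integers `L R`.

Round 1 (k=27): L=58 R=245
Round 2 (k=28): L=245 R=233
Round 3 (k=19): L=233 R=167
Round 4 (k=3): L=167 R=21
Round 5 (k=12): L=21 R=164
Round 6 (k=5): L=164 R=46

Answer: 164 46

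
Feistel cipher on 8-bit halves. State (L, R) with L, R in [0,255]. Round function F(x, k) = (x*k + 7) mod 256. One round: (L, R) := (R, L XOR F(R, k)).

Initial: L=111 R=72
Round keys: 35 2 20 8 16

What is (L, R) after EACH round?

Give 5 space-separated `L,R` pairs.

Answer: 72,176 176,47 47,3 3,48 48,4

Derivation:
Round 1 (k=35): L=72 R=176
Round 2 (k=2): L=176 R=47
Round 3 (k=20): L=47 R=3
Round 4 (k=8): L=3 R=48
Round 5 (k=16): L=48 R=4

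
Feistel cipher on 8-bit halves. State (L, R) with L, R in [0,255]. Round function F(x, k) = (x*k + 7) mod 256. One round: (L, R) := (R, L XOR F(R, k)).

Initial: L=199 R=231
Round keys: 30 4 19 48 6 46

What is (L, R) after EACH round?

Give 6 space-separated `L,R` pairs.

Round 1 (k=30): L=231 R=222
Round 2 (k=4): L=222 R=152
Round 3 (k=19): L=152 R=145
Round 4 (k=48): L=145 R=175
Round 5 (k=6): L=175 R=176
Round 6 (k=46): L=176 R=8

Answer: 231,222 222,152 152,145 145,175 175,176 176,8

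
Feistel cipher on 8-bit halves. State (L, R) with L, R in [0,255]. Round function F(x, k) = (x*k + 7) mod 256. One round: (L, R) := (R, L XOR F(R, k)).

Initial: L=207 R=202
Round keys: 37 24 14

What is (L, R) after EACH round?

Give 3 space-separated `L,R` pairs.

Answer: 202,246 246,221 221,235

Derivation:
Round 1 (k=37): L=202 R=246
Round 2 (k=24): L=246 R=221
Round 3 (k=14): L=221 R=235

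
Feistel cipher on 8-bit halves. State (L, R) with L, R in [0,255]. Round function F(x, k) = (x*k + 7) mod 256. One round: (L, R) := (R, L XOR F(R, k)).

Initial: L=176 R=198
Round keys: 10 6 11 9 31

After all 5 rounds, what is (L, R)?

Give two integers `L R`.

Answer: 241 57

Derivation:
Round 1 (k=10): L=198 R=115
Round 2 (k=6): L=115 R=127
Round 3 (k=11): L=127 R=15
Round 4 (k=9): L=15 R=241
Round 5 (k=31): L=241 R=57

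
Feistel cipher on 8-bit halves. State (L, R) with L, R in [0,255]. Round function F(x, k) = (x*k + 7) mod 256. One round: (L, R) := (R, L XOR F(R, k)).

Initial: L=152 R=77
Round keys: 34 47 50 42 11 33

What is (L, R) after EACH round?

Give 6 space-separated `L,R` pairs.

Answer: 77,217 217,147 147,100 100,252 252,191 191,90

Derivation:
Round 1 (k=34): L=77 R=217
Round 2 (k=47): L=217 R=147
Round 3 (k=50): L=147 R=100
Round 4 (k=42): L=100 R=252
Round 5 (k=11): L=252 R=191
Round 6 (k=33): L=191 R=90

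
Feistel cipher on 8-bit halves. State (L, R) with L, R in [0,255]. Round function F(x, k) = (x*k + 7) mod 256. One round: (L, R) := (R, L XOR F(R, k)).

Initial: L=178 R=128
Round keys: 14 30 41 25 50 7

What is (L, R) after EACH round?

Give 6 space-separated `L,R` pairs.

Round 1 (k=14): L=128 R=181
Round 2 (k=30): L=181 R=189
Round 3 (k=41): L=189 R=249
Round 4 (k=25): L=249 R=229
Round 5 (k=50): L=229 R=56
Round 6 (k=7): L=56 R=106

Answer: 128,181 181,189 189,249 249,229 229,56 56,106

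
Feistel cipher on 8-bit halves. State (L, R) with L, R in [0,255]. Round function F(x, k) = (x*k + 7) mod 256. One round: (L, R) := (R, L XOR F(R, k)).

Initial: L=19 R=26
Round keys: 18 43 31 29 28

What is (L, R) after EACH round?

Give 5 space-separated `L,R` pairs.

Round 1 (k=18): L=26 R=200
Round 2 (k=43): L=200 R=133
Round 3 (k=31): L=133 R=234
Round 4 (k=29): L=234 R=12
Round 5 (k=28): L=12 R=189

Answer: 26,200 200,133 133,234 234,12 12,189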